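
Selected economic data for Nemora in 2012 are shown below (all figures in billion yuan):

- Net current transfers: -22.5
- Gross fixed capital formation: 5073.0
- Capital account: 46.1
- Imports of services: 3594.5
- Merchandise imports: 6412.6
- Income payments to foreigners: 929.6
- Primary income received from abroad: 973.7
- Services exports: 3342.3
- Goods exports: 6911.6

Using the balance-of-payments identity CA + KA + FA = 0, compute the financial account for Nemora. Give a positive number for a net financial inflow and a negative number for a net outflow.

-314.5

Goods balance = 6911.6 - 6412.6 = 499.0
Services balance = 3342.3 - 3594.5 = -252.2
Trade balance (goods + services) = 499.0 + (-252.2) = 246.8
Net primary income = 973.7 - 929.6 = 44.1
Net secondary income = -22.5
Current account = 246.8 + 44.1 + (-22.5) = 268.4
Financial account = -(268.4 + 46.1) = -314.5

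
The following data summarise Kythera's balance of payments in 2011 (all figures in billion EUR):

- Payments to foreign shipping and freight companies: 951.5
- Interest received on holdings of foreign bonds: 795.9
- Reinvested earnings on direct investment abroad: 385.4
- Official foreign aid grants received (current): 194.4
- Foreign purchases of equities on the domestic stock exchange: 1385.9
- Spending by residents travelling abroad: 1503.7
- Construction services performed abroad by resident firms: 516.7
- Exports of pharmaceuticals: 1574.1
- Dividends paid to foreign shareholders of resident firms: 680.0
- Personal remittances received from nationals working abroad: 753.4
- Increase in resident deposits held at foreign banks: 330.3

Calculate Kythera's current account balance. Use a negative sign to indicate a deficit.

Goods: 1574.1
Services: -1503.7 - 951.5 + 516.7 = -1938.5
Primary income: -680.0 + 795.9 + 385.4 = 501.3
Secondary income: 753.4 + 194.4 = 947.8
Current account = 1574.1 + (-1938.5) + 501.3 + 947.8 = 1084.7
(Excluded from the current account — financial account: foreign purchases of equities on the domestic stock exchange 1385.9, increase in resident deposits held at foreign banks 330.3.)

1084.7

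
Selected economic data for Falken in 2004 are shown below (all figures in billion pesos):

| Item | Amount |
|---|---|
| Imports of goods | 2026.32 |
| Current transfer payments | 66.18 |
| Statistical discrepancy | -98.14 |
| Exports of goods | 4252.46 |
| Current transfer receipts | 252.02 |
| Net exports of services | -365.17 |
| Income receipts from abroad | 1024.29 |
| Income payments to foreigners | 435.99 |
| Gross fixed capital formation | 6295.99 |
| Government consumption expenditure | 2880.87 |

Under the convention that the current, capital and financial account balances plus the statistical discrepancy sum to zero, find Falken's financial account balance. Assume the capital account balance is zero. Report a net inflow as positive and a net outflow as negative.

Goods balance = 4252.46 - 2026.32 = 2226.14
Services balance = -365.17
Trade balance (goods + services) = 2226.14 + (-365.17) = 1860.97
Net primary income = 1024.29 - 435.99 = 588.30
Net secondary income = 252.02 - 66.18 = 185.84
Current account = 1860.97 + 588.30 + 185.84 = 2635.11
Financial account = -(2635.11 + (-98.14)) = -2536.97

-2536.97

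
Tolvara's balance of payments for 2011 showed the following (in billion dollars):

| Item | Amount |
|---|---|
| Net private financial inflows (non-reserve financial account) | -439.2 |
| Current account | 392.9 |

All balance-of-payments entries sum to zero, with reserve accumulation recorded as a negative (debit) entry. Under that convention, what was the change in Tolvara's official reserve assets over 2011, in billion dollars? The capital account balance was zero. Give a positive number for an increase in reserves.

Official reserve transactions balance = -(392.9 + (-439.2)) = 46.3
An accumulation of reserves is recorded as a debit (negative entry), so the change in the stock of reserves is the negative of that balance.
Change in official reserves = -(46.3) = -46.3

-46.3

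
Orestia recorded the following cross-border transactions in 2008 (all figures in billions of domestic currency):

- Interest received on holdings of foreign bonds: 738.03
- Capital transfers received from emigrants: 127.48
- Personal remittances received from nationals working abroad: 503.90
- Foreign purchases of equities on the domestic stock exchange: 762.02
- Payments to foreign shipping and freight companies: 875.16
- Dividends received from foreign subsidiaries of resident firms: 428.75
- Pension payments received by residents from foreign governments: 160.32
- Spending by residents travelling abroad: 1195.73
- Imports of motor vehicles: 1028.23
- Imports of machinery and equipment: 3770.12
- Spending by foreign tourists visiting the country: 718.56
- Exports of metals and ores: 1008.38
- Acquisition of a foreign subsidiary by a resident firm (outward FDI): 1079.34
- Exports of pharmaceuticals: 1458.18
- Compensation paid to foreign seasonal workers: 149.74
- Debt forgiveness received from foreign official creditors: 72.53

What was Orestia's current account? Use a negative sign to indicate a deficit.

Goods: 1458.18 - 1028.23 - 3770.12 + 1008.38 = -2331.79
Services: -875.16 - 1195.73 + 718.56 = -1352.33
Primary income: -149.74 + 738.03 + 428.75 = 1017.04
Secondary income: 503.90 + 160.32 = 664.22
Current account = (-2331.79) + (-1352.33) + 1017.04 + 664.22 = -2002.86
(Excluded from the current account — capital account: capital transfers received from emigrants 127.48, debt forgiveness received from foreign official creditors 72.53; financial account: foreign purchases of equities on the domestic stock exchange 762.02, acquisition of a foreign subsidiary by a resident firm (outward FDI) 1079.34.)

-2002.86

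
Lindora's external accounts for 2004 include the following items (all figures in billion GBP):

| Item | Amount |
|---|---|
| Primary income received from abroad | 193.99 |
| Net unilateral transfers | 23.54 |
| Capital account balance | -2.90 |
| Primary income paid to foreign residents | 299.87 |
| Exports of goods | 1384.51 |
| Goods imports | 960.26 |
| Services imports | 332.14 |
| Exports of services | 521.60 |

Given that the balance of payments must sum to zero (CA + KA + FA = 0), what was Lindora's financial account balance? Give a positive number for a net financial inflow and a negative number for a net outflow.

Goods balance = 1384.51 - 960.26 = 424.25
Services balance = 521.60 - 332.14 = 189.46
Trade balance (goods + services) = 424.25 + 189.46 = 613.71
Net primary income = 193.99 - 299.87 = -105.88
Net secondary income = 23.54
Current account = 613.71 + (-105.88) + 23.54 = 531.37
Financial account = -(531.37 + (-2.90)) = -528.47

-528.47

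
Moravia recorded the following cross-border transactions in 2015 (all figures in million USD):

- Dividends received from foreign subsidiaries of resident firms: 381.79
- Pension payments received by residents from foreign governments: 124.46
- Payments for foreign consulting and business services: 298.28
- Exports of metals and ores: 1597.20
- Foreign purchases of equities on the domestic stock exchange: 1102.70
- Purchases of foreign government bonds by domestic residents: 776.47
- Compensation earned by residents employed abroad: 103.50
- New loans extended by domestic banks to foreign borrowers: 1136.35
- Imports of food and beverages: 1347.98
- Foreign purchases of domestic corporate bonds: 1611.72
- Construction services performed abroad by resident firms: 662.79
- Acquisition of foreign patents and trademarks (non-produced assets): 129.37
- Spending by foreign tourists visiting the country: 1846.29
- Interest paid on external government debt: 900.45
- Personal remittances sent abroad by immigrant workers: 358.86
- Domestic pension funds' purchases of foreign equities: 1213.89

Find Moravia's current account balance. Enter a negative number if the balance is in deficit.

1810.46

Goods: -1347.98 + 1597.20 = 249.22
Services: 1846.29 - 298.28 + 662.79 = 2210.80
Primary income: 381.79 + 103.50 - 900.45 = -415.16
Secondary income: 124.46 - 358.86 = -234.40
Current account = 249.22 + 2210.80 + (-415.16) + (-234.40) = 1810.46
(Excluded from the current account — financial account: foreign purchases of equities on the domestic stock exchange 1102.70, purchases of foreign government bonds by domestic residents 776.47, new loans extended by domestic banks to foreign borrowers 1136.35, foreign purchases of domestic corporate bonds 1611.72, domestic pension funds' purchases of foreign equities 1213.89; capital account: acquisition of foreign patents and trademarks (non-produced assets) 129.37.)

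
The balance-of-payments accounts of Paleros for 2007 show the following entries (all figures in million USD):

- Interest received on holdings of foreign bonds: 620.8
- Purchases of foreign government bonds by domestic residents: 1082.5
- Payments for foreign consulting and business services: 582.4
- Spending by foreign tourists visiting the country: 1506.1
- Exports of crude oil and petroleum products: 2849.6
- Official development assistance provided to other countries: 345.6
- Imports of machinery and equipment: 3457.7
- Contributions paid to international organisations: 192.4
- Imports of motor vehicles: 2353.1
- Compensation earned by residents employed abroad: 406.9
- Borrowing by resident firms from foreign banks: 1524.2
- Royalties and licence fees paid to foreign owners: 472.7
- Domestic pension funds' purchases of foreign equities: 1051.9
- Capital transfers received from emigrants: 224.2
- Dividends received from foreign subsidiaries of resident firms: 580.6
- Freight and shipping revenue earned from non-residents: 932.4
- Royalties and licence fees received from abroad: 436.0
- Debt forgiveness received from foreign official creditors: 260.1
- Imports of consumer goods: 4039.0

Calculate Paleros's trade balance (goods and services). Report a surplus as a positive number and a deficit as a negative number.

-5180.8

Goods: -4039.0 - 2353.1 - 3457.7 + 2849.6 = -7000.2
Services: 932.4 - 582.4 + 436.0 - 472.7 + 1506.1 = 1819.4
Trade balance = -7000.2 + 1819.4 = -5180.8
(Excluded from the trade balance — primary income: interest received on holdings of foreign bonds 620.8, compensation earned by residents employed abroad 406.9, dividends received from foreign subsidiaries of resident firms 580.6; financial account: purchases of foreign government bonds by domestic residents 1082.5, borrowing by resident firms from foreign banks 1524.2, domestic pension funds' purchases of foreign equities 1051.9; secondary income: official development assistance provided to other countries 345.6, contributions paid to international organisations 192.4; capital account: capital transfers received from emigrants 224.2, debt forgiveness received from foreign official creditors 260.1.)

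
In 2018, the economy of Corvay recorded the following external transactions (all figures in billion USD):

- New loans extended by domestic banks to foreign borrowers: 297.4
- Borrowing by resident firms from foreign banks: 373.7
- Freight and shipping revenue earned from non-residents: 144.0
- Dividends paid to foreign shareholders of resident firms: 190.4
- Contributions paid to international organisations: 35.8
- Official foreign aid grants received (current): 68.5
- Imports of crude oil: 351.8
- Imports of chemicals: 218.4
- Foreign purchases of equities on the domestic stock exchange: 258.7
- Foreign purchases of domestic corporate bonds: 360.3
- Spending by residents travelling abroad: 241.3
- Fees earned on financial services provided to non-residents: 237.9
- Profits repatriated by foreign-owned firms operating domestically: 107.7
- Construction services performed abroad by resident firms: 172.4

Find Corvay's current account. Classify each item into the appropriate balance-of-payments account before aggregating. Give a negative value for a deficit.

Goods: -351.8 - 218.4 = -570.2
Services: 144.0 + 237.9 - 241.3 + 172.4 = 313.0
Primary income: -107.7 - 190.4 = -298.1
Secondary income: -35.8 + 68.5 = 32.7
Current account = (-570.2) + 313.0 + (-298.1) + 32.7 = -522.6
(Excluded from the current account — financial account: new loans extended by domestic banks to foreign borrowers 297.4, borrowing by resident firms from foreign banks 373.7, foreign purchases of equities on the domestic stock exchange 258.7, foreign purchases of domestic corporate bonds 360.3.)

-522.6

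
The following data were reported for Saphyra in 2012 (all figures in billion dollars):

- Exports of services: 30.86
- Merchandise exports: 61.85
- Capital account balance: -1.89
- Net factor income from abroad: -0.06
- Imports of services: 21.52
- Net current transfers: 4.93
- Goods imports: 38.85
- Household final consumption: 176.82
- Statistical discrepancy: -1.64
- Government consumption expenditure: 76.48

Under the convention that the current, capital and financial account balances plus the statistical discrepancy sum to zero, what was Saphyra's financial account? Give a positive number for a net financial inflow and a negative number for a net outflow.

Goods balance = 61.85 - 38.85 = 23.00
Services balance = 30.86 - 21.52 = 9.34
Trade balance (goods + services) = 23.00 + 9.34 = 32.34
Net primary income = -0.06
Net secondary income = 4.93
Current account = 32.34 + (-0.06) + 4.93 = 37.21
Financial account = -(37.21 + (-1.89) + (-1.64)) = -33.68

-33.68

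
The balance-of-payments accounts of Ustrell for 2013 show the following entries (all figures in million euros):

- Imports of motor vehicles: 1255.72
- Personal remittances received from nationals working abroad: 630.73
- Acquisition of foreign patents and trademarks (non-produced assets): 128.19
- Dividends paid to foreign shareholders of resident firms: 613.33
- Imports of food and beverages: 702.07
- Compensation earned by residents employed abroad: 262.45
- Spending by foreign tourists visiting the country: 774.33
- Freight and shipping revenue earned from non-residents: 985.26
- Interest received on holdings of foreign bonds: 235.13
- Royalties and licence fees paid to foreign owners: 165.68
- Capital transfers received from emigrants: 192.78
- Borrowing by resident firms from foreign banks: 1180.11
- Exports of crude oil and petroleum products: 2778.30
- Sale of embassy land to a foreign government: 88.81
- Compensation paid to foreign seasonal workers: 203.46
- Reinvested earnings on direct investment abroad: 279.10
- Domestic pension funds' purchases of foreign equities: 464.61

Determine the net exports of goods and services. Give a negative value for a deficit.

2414.42

Goods: 2778.30 - 1255.72 - 702.07 = 820.51
Services: 774.33 + 985.26 - 165.68 = 1593.91
Trade balance = 820.51 + 1593.91 = 2414.42
(Excluded from the trade balance — secondary income: personal remittances received from nationals working abroad 630.73; capital account: acquisition of foreign patents and trademarks (non-produced assets) 128.19, capital transfers received from emigrants 192.78, sale of embassy land to a foreign government 88.81; primary income: dividends paid to foreign shareholders of resident firms 613.33, compensation earned by residents employed abroad 262.45, interest received on holdings of foreign bonds 235.13, compensation paid to foreign seasonal workers 203.46, reinvested earnings on direct investment abroad 279.10; financial account: borrowing by resident firms from foreign banks 1180.11, domestic pension funds' purchases of foreign equities 464.61.)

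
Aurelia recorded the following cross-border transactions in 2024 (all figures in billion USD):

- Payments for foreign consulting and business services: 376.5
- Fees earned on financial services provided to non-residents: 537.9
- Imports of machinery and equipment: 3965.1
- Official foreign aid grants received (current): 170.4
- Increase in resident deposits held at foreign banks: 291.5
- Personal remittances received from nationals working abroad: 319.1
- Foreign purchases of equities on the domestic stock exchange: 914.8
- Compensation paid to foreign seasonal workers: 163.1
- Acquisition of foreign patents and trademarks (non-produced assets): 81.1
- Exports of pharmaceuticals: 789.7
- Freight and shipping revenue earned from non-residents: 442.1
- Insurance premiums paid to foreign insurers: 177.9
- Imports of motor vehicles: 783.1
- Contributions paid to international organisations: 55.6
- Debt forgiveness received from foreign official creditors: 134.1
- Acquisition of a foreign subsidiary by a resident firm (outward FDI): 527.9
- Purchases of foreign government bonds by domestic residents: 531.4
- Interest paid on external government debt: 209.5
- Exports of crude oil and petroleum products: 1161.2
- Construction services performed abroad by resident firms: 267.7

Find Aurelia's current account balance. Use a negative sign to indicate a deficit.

Goods: -783.1 - 3965.1 + 1161.2 + 789.7 = -2797.3
Services: 537.9 + 267.7 - 376.5 - 177.9 + 442.1 = 693.3
Primary income: -209.5 - 163.1 = -372.6
Secondary income: -55.6 + 319.1 + 170.4 = 433.9
Current account = (-2797.3) + 693.3 + (-372.6) + 433.9 = -2042.7
(Excluded from the current account — financial account: increase in resident deposits held at foreign banks 291.5, foreign purchases of equities on the domestic stock exchange 914.8, acquisition of a foreign subsidiary by a resident firm (outward FDI) 527.9, purchases of foreign government bonds by domestic residents 531.4; capital account: acquisition of foreign patents and trademarks (non-produced assets) 81.1, debt forgiveness received from foreign official creditors 134.1.)

-2042.7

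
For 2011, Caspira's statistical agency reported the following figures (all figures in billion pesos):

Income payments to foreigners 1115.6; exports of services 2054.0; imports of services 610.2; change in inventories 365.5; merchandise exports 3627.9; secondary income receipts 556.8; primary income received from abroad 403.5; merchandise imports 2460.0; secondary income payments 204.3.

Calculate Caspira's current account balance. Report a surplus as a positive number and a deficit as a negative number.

2252.1

Goods balance = 3627.9 - 2460.0 = 1167.9
Services balance = 2054.0 - 610.2 = 1443.8
Trade balance (goods + services) = 1167.9 + 1443.8 = 2611.7
Net primary income = 403.5 - 1115.6 = -712.1
Net secondary income = 556.8 - 204.3 = 352.5
Current account = 2611.7 + (-712.1) + 352.5 = 2252.1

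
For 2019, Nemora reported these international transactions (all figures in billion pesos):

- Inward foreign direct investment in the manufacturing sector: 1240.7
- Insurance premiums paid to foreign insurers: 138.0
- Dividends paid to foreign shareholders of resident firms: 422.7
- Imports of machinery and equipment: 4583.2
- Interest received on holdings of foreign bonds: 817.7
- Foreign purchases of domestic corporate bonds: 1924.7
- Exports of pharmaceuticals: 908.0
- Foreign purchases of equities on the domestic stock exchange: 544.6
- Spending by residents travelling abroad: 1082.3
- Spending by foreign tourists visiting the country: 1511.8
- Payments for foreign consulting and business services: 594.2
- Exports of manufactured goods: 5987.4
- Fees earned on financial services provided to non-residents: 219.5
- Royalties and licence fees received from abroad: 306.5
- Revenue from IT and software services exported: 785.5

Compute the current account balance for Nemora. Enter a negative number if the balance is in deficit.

3716.0

Goods: -4583.2 + 5987.4 + 908.0 = 2312.2
Services: 219.5 + 306.5 + 1511.8 - 138.0 - 1082.3 + 785.5 - 594.2 = 1008.8
Primary income: 817.7 - 422.7 = 395.0
Current account = 2312.2 + 1008.8 + 395.0 = 3716.0
(Excluded from the current account — financial account: inward foreign direct investment in the manufacturing sector 1240.7, foreign purchases of domestic corporate bonds 1924.7, foreign purchases of equities on the domestic stock exchange 544.6.)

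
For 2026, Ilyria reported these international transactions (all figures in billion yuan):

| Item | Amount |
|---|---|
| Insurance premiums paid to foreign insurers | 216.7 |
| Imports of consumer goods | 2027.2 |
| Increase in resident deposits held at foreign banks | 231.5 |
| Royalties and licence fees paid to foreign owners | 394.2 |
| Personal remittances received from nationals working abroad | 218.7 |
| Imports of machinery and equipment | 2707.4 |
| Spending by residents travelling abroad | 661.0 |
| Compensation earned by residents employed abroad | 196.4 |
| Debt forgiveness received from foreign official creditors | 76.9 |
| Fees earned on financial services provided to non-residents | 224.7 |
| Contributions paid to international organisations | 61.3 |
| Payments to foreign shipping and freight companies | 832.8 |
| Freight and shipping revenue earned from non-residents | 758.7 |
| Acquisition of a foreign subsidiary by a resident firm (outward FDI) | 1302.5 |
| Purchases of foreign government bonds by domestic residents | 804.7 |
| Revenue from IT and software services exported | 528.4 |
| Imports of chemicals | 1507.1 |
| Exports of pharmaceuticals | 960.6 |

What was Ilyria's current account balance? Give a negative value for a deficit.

Goods: -1507.1 - 2027.2 + 960.6 - 2707.4 = -5281.1
Services: -661.0 - 394.2 - 216.7 + 528.4 + 758.7 - 832.8 + 224.7 = -592.9
Primary income: 196.4
Secondary income: -61.3 + 218.7 = 157.4
Current account = (-5281.1) + (-592.9) + 196.4 + 157.4 = -5520.2
(Excluded from the current account — financial account: increase in resident deposits held at foreign banks 231.5, acquisition of a foreign subsidiary by a resident firm (outward FDI) 1302.5, purchases of foreign government bonds by domestic residents 804.7; capital account: debt forgiveness received from foreign official creditors 76.9.)

-5520.2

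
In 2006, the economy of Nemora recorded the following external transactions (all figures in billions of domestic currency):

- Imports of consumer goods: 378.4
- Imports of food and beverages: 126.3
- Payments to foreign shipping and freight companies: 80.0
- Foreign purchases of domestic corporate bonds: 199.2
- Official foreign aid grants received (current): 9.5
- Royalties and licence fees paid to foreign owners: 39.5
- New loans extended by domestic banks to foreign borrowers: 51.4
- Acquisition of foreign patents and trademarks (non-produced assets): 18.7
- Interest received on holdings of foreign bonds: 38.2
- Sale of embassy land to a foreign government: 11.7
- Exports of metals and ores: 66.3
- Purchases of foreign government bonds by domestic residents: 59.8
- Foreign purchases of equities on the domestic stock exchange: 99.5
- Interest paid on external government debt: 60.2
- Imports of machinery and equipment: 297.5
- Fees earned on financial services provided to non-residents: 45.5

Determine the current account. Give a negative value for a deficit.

Goods: 66.3 - 378.4 - 126.3 - 297.5 = -735.9
Services: 45.5 - 80.0 - 39.5 = -74.0
Primary income: 38.2 - 60.2 = -22.0
Secondary income: 9.5
Current account = (-735.9) + (-74.0) + (-22.0) + 9.5 = -822.4
(Excluded from the current account — financial account: foreign purchases of domestic corporate bonds 199.2, new loans extended by domestic banks to foreign borrowers 51.4, purchases of foreign government bonds by domestic residents 59.8, foreign purchases of equities on the domestic stock exchange 99.5; capital account: acquisition of foreign patents and trademarks (non-produced assets) 18.7, sale of embassy land to a foreign government 11.7.)

-822.4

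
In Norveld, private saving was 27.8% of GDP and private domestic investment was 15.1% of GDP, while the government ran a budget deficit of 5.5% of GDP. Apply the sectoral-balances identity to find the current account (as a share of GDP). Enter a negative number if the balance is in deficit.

By the sectoral-balances identity, CA = (S_private - I) + (T - G).
Private balance = 27.8 - 15.1 = 12.7
Government balance (T - G) = -5.5
CA = 12.7 + (-5.5) = 7.2

7.2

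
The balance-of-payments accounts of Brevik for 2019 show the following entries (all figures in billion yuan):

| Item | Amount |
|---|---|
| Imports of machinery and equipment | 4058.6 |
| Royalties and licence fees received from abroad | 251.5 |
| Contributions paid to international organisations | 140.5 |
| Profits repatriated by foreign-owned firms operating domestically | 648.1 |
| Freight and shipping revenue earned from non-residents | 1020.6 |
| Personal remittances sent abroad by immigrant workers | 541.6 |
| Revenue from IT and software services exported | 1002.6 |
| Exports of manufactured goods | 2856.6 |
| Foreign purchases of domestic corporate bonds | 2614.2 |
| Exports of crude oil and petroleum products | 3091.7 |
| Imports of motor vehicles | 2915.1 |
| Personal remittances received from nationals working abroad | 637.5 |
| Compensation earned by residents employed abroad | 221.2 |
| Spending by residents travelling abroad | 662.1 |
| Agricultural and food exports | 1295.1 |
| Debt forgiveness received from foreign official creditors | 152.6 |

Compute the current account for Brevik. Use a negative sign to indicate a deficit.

Goods: 2856.6 - 2915.1 - 4058.6 + 1295.1 + 3091.7 = 269.7
Services: 251.5 + 1020.6 - 662.1 + 1002.6 = 1612.6
Primary income: -648.1 + 221.2 = -426.9
Secondary income: -140.5 + 637.5 - 541.6 = -44.6
Current account = 269.7 + 1612.6 + (-426.9) + (-44.6) = 1410.8
(Excluded from the current account — financial account: foreign purchases of domestic corporate bonds 2614.2; capital account: debt forgiveness received from foreign official creditors 152.6.)

1410.8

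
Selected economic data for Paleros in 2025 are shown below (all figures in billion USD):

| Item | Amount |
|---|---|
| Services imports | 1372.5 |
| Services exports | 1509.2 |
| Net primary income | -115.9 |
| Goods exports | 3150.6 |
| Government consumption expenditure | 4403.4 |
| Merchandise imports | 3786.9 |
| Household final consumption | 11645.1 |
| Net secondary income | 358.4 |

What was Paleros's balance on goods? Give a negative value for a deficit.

-636.3

Goods balance = 3150.6 - 3786.9 = -636.3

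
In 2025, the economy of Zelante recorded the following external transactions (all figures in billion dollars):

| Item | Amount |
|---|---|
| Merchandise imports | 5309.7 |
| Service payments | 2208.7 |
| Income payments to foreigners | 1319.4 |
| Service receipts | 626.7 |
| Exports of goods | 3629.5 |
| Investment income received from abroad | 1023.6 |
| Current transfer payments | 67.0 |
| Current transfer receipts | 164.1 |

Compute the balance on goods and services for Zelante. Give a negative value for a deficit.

-3262.2

Goods balance = 3629.5 - 5309.7 = -1680.2
Services balance = 626.7 - 2208.7 = -1582.0
Trade balance (goods + services) = -1680.2 + (-1582.0) = -3262.2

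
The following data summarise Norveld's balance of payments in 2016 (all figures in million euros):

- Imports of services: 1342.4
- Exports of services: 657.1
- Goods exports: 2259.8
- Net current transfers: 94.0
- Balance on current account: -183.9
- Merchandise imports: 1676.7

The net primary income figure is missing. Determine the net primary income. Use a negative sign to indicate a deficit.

-175.7

Current account = goods balance + services balance + net primary income + net secondary income
Sum of the known components = -8.2
Net primary income = CA - (known components) = -183.9 - (-8.2) = -175.7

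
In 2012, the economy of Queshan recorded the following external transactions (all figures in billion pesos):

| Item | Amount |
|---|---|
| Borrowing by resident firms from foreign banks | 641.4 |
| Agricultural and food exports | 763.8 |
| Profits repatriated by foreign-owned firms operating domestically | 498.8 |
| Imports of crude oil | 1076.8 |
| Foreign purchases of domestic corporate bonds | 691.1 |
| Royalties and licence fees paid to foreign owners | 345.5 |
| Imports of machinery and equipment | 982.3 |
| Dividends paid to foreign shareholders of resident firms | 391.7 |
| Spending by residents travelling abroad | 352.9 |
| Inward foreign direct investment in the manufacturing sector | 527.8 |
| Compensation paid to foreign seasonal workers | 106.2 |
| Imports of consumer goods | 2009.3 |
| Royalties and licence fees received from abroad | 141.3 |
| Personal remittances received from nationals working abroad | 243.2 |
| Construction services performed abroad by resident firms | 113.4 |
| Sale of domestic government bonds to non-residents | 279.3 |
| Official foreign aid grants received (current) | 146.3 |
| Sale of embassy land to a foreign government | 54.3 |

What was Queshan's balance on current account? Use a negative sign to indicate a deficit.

Goods: -982.3 - 1076.8 + 763.8 - 2009.3 = -3304.6
Services: -352.9 + 113.4 - 345.5 + 141.3 = -443.7
Primary income: -106.2 - 498.8 - 391.7 = -996.7
Secondary income: 146.3 + 243.2 = 389.5
Current account = (-3304.6) + (-443.7) + (-996.7) + 389.5 = -4355.5
(Excluded from the current account — financial account: borrowing by resident firms from foreign banks 641.4, foreign purchases of domestic corporate bonds 691.1, inward foreign direct investment in the manufacturing sector 527.8, sale of domestic government bonds to non-residents 279.3; capital account: sale of embassy land to a foreign government 54.3.)

-4355.5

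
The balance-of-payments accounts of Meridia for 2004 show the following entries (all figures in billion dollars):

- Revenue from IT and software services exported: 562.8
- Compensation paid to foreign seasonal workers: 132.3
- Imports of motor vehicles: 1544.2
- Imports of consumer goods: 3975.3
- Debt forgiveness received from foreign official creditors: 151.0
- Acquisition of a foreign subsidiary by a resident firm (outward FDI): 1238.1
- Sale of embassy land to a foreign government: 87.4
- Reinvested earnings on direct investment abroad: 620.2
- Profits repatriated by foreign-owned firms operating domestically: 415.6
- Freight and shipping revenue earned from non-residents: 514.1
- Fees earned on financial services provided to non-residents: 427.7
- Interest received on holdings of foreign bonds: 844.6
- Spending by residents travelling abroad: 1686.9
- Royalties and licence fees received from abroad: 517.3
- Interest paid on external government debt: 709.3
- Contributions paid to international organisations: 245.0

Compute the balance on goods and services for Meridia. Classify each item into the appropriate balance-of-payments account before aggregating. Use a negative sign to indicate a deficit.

-5184.5

Goods: -1544.2 - 3975.3 = -5519.5
Services: 427.7 + 562.8 + 517.3 - 1686.9 + 514.1 = 335.0
Trade balance = -5519.5 + 335.0 = -5184.5
(Excluded from the trade balance — primary income: compensation paid to foreign seasonal workers 132.3, reinvested earnings on direct investment abroad 620.2, profits repatriated by foreign-owned firms operating domestically 415.6, interest received on holdings of foreign bonds 844.6, interest paid on external government debt 709.3; capital account: debt forgiveness received from foreign official creditors 151.0, sale of embassy land to a foreign government 87.4; financial account: acquisition of a foreign subsidiary by a resident firm (outward FDI) 1238.1; secondary income: contributions paid to international organisations 245.0.)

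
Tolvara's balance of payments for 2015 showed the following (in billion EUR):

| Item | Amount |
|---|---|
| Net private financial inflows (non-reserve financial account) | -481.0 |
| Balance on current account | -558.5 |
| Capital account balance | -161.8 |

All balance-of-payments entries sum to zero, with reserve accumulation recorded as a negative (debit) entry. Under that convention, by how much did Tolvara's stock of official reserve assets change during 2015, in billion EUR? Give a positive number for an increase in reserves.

Official reserve transactions balance = -((-558.5) + (-161.8) + (-481.0)) = 1201.3
An accumulation of reserves is recorded as a debit (negative entry), so the change in the stock of reserves is the negative of that balance.
Change in official reserves = -(1201.3) = -1201.3

-1201.3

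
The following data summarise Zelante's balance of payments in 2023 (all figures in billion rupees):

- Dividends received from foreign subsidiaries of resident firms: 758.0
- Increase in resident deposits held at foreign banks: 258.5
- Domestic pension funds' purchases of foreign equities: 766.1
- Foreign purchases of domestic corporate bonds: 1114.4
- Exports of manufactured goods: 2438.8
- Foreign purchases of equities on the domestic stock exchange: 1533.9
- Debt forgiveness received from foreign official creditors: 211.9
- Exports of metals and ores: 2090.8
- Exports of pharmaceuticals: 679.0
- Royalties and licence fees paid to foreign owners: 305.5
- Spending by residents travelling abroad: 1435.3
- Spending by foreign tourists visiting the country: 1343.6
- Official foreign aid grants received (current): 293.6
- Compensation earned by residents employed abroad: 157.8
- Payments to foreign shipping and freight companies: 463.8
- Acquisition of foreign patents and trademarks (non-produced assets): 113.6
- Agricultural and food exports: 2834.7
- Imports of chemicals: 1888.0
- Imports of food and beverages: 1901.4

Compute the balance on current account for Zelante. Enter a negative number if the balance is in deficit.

4602.3

Goods: 2438.8 - 1901.4 + 2834.7 - 1888.0 + 679.0 + 2090.8 = 4253.9
Services: -1435.3 + 1343.6 - 305.5 - 463.8 = -861.0
Primary income: 157.8 + 758.0 = 915.8
Secondary income: 293.6
Current account = 4253.9 + (-861.0) + 915.8 + 293.6 = 4602.3
(Excluded from the current account — financial account: increase in resident deposits held at foreign banks 258.5, domestic pension funds' purchases of foreign equities 766.1, foreign purchases of domestic corporate bonds 1114.4, foreign purchases of equities on the domestic stock exchange 1533.9; capital account: debt forgiveness received from foreign official creditors 211.9, acquisition of foreign patents and trademarks (non-produced assets) 113.6.)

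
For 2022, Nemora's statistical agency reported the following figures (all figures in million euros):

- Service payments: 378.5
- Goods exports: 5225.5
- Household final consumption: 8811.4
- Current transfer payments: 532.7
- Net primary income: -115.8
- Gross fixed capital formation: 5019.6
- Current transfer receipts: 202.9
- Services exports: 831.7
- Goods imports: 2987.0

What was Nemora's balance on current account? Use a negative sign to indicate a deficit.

2246.1

Goods balance = 5225.5 - 2987.0 = 2238.5
Services balance = 831.7 - 378.5 = 453.2
Trade balance (goods + services) = 2238.5 + 453.2 = 2691.7
Net primary income = -115.8
Net secondary income = 202.9 - 532.7 = -329.8
Current account = 2691.7 + (-115.8) + (-329.8) = 2246.1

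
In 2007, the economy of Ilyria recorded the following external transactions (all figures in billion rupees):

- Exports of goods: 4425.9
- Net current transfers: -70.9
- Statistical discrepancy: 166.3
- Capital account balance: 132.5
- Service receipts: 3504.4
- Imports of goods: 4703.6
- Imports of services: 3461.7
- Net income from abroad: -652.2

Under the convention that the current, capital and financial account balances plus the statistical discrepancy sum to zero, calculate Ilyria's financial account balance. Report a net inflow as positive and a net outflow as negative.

Goods balance = 4425.9 - 4703.6 = -277.7
Services balance = 3504.4 - 3461.7 = 42.7
Trade balance (goods + services) = -277.7 + 42.7 = -235.0
Net primary income = -652.2
Net secondary income = -70.9
Current account = -235.0 + (-652.2) + (-70.9) = -958.1
Financial account = -(-958.1 + 132.5 + 166.3) = 659.3

659.3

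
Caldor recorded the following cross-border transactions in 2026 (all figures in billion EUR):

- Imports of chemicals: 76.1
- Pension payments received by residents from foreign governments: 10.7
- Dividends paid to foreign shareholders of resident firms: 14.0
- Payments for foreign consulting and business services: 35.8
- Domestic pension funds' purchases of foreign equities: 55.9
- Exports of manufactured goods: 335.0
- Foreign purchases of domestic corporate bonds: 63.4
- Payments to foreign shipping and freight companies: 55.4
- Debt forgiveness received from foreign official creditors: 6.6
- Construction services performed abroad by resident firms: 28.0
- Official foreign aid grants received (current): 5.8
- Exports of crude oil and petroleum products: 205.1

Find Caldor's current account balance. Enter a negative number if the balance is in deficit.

403.3

Goods: -76.1 + 205.1 + 335.0 = 464.0
Services: -55.4 - 35.8 + 28.0 = -63.2
Primary income: -14.0
Secondary income: 5.8 + 10.7 = 16.5
Current account = 464.0 + (-63.2) + (-14.0) + 16.5 = 403.3
(Excluded from the current account — financial account: domestic pension funds' purchases of foreign equities 55.9, foreign purchases of domestic corporate bonds 63.4; capital account: debt forgiveness received from foreign official creditors 6.6.)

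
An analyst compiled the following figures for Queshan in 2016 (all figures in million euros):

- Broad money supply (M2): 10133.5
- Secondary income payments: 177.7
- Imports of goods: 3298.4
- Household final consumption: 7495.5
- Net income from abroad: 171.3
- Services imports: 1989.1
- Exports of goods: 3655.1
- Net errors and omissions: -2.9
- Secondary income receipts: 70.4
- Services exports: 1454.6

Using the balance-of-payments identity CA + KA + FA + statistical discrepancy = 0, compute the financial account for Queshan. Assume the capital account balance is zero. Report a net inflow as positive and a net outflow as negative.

116.7

Goods balance = 3655.1 - 3298.4 = 356.7
Services balance = 1454.6 - 1989.1 = -534.5
Trade balance (goods + services) = 356.7 + (-534.5) = -177.8
Net primary income = 171.3
Net secondary income = 70.4 - 177.7 = -107.3
Current account = -177.8 + 171.3 + (-107.3) = -113.8
Financial account = -(-113.8 + (-2.9)) = 116.7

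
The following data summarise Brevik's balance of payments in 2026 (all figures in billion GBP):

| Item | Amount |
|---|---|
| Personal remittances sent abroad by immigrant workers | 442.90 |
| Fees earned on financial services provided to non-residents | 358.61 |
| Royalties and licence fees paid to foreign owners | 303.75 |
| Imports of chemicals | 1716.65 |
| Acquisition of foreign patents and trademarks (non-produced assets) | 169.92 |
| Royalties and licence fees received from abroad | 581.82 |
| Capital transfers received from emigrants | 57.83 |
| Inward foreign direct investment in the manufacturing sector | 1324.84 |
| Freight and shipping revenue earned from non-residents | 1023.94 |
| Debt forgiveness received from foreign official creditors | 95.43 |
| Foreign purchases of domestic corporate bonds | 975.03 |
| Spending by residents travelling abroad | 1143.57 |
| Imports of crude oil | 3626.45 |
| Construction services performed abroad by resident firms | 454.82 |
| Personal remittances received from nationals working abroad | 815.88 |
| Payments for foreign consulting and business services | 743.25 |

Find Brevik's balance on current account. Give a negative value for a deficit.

Goods: -1716.65 - 3626.45 = -5343.10
Services: -303.75 + 454.82 + 358.61 - 743.25 + 581.82 + 1023.94 - 1143.57 = 228.62
Secondary income: 815.88 - 442.90 = 372.98
Current account = (-5343.10) + 228.62 + 372.98 = -4741.50
(Excluded from the current account — capital account: acquisition of foreign patents and trademarks (non-produced assets) 169.92, capital transfers received from emigrants 57.83, debt forgiveness received from foreign official creditors 95.43; financial account: inward foreign direct investment in the manufacturing sector 1324.84, foreign purchases of domestic corporate bonds 975.03.)

-4741.50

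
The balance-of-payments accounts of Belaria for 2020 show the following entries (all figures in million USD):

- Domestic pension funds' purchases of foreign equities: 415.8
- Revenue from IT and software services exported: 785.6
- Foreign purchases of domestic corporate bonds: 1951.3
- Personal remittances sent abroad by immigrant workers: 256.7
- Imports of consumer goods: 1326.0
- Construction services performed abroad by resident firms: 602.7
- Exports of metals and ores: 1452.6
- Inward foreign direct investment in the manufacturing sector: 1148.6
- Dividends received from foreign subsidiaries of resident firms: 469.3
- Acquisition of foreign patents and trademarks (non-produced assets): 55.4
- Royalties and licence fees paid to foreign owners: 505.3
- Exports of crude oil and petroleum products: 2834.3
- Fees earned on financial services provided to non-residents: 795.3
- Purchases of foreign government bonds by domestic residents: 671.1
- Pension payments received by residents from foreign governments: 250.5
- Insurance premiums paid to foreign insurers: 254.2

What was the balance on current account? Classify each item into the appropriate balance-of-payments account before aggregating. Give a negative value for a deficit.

Goods: -1326.0 + 1452.6 + 2834.3 = 2960.9
Services: 785.6 + 795.3 + 602.7 - 254.2 - 505.3 = 1424.1
Primary income: 469.3
Secondary income: 250.5 - 256.7 = -6.2
Current account = 2960.9 + 1424.1 + 469.3 + (-6.2) = 4848.1
(Excluded from the current account — financial account: domestic pension funds' purchases of foreign equities 415.8, foreign purchases of domestic corporate bonds 1951.3, inward foreign direct investment in the manufacturing sector 1148.6, purchases of foreign government bonds by domestic residents 671.1; capital account: acquisition of foreign patents and trademarks (non-produced assets) 55.4.)

4848.1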